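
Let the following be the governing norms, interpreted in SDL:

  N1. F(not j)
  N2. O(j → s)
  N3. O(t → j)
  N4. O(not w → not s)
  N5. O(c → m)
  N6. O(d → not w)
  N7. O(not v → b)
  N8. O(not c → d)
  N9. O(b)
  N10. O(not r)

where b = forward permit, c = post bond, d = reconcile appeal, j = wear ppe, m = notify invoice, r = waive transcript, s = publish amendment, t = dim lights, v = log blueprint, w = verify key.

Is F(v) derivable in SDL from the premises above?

No

Premise 7 is O(not v → b); even if O(b) held, inferring O(not v) would be affirming the consequent — invalid.
No other premise forces O(not v). An ideal world satisfying every premise can still have v true, so F(v) is not derivable.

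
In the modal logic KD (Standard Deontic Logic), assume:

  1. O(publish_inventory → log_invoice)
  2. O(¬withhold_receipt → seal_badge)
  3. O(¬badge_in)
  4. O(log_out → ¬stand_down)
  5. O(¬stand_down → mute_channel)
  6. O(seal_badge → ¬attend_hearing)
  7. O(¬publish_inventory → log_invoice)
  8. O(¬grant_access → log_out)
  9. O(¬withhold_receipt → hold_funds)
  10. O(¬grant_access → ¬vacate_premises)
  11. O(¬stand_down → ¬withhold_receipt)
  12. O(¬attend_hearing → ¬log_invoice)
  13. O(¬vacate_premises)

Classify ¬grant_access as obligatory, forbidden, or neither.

Forbidden

By case analysis on ¬publish_inventory: premise 7 gives O(¬publish_inventory → log_invoice) and premise 1 gives O(publish_inventory → log_invoice), so O(log_invoice) either way.
Premise 12, O(¬attend_hearing → ¬log_invoice), contraposes to O(log_invoice → attend_hearing); with O(log_invoice) we get O(attend_hearing).
Premise 6 is O(seal_badge → ¬attend_hearing); contrapositively O(attend_hearing → ¬seal_badge). Since O(attend_hearing) holds, K gives O(¬seal_badge).
Premise 2, O(¬withhold_receipt → seal_badge), contraposes to O(¬seal_badge → withhold_receipt); with O(¬seal_badge) we get O(withhold_receipt).
The contrapositive of premise 11 (O(¬stand_down → ¬withhold_receipt)) is O(withhold_receipt → stand_down), and O(withhold_receipt) is already established, so O(stand_down).
The contrapositive of premise 4 (O(log_out → ¬stand_down)) is O(stand_down → ¬log_out), and O(stand_down) is already established, so O(¬log_out).
Premise 8, O(¬grant_access → log_out), contraposes to O(¬log_out → grant_access); with O(¬log_out) we get O(grant_access).
Premises 3, 5, 9, 10, 13 do not contribute to this derivation.
Thus O(grant_access), which is F(¬grant_access): ¬grant_access is forbidden.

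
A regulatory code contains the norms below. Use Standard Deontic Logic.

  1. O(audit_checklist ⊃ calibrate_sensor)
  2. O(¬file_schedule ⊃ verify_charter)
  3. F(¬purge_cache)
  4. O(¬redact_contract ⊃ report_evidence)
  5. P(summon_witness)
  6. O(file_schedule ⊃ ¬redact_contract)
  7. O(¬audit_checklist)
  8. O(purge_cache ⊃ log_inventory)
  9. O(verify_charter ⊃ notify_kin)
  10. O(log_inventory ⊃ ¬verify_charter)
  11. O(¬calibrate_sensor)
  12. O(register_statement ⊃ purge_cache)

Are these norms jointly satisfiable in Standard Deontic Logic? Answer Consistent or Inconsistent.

Premise 1 is O(audit_checklist ⊃ calibrate_sensor), but O(audit_checklist) is not derivable from the premises, so it does not yield O(calibrate_sensor).
So O(calibrate_sensor) is not derivable, and the apparent clash with O(¬calibrate_sensor) does not arise.
A world satisfying every obligation exists (e.g. audit_checklist=false, calibrate_sensor=false, file_schedule=true, log_inventory=true, notify_kin=false, purge_cache=true, redact_contract=false, register_statement=false, report_evidence=true, summon_witness=false, verify_charter=false); no atom is both obligatory and forbidden, so the set is consistent.

Consistent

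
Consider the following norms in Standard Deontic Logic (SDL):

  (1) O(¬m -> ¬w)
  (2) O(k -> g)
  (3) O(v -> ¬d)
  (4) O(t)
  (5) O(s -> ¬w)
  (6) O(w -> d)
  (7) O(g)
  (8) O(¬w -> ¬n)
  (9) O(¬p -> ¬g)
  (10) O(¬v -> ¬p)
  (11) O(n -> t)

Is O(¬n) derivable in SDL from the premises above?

Yes

From premise 7 we have O(g).
The contrapositive of premise 9 (O(¬p -> ¬g)) is O(g -> p), and O(g) is already established, so O(p).
Premise 10 is O(¬v -> ¬p); contrapositively O(p -> v). Since O(p) holds, K gives O(v).
From O(v) and premise 3, O(v -> ¬d), we obtain O(¬d).
The contrapositive of premise 6 (O(w -> d)) is O(¬d -> ¬w), and O(¬d) is already established, so O(¬w).
With premise 8, O(¬w -> ¬n), the K-axiom yields O(¬n).
Premises 1, 2, 4, 5, 11 do not contribute to this derivation.
So O(¬n) follows.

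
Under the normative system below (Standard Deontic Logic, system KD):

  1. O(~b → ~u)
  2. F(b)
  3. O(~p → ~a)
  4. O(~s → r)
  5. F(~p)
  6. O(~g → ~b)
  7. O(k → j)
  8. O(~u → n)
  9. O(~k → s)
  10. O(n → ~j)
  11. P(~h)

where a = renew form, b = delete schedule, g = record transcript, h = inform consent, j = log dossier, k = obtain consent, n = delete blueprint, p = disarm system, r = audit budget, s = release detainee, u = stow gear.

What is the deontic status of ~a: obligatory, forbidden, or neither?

Neither

Premise 3 is O(~p → ~a), but O(~p) is not derivable from the premises, so it does not yield O(~a).
No premise or chain of K-axiom applications forces O(~a), and none forces O(a). So ~a is neither obligatory nor forbidden under these norms.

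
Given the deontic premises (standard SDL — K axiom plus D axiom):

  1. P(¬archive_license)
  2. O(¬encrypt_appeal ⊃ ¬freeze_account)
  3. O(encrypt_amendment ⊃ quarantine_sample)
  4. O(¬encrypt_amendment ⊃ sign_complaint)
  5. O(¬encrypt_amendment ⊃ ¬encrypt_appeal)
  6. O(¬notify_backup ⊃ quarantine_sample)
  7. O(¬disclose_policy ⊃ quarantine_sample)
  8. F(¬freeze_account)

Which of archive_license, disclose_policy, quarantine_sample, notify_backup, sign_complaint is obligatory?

quarantine_sample

Premise 8, F(¬freeze_account), is equivalent to O(freeze_account).
Premise 2, O(¬encrypt_appeal ⊃ ¬freeze_account), contraposes to O(freeze_account ⊃ encrypt_appeal); with O(freeze_account) we get O(encrypt_appeal).
Premise 5, O(¬encrypt_amendment ⊃ ¬encrypt_appeal), contraposes to O(encrypt_appeal ⊃ encrypt_amendment); with O(encrypt_appeal) we get O(encrypt_amendment).
With premise 3, O(encrypt_amendment ⊃ quarantine_sample), the K-axiom yields O(quarantine_sample).
So O(quarantine_sample) holds — quarantine_sample is obligatory. None of the other listed options is made obligatory by any chain of premises.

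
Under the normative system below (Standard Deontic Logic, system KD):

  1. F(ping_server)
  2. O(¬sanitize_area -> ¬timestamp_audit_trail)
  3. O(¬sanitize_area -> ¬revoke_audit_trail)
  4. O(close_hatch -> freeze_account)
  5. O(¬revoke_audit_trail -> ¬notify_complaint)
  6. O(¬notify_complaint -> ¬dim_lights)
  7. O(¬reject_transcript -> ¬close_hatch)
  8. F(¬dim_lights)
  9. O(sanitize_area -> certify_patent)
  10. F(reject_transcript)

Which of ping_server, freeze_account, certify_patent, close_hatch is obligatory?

certify_patent

Premise 8 is F(¬dim_lights), i.e. O(dim_lights).
Premise 6 is O(¬notify_complaint -> ¬dim_lights); contrapositively O(dim_lights -> notify_complaint). Since O(dim_lights) holds, K gives O(notify_complaint).
Premise 5, O(¬revoke_audit_trail -> ¬notify_complaint), contraposes to O(notify_complaint -> revoke_audit_trail); with O(notify_complaint) we get O(revoke_audit_trail).
Premise 3 is O(¬sanitize_area -> ¬revoke_audit_trail); contrapositively O(revoke_audit_trail -> sanitize_area). Since O(revoke_audit_trail) holds, K gives O(sanitize_area).
From O(sanitize_area) and premise 9, O(sanitize_area -> certify_patent), we obtain O(certify_patent).
So O(certify_patent) holds — certify_patent is obligatory. None of the other listed options is made obligatory by any chain of premises.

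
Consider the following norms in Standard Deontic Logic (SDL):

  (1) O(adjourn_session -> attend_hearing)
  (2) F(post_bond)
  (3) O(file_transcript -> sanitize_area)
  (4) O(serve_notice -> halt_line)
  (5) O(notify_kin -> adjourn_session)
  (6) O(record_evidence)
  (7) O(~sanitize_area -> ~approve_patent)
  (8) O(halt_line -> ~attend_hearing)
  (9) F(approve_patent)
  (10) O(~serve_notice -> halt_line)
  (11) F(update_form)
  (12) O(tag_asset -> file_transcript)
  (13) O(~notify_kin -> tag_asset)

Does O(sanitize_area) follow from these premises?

Premises 10 and 4 cover both cases: O(~serve_notice -> halt_line) and O(serve_notice -> halt_line). Since ~serve_notice ∨ serve_notice is a tautology, O(halt_line) follows.
From O(halt_line) and premise 8, O(halt_line -> ~attend_hearing), we obtain O(~attend_hearing).
Premise 1, O(adjourn_session -> attend_hearing), contraposes to O(~attend_hearing -> ~adjourn_session); with O(~attend_hearing) we get O(~adjourn_session).
Premise 5 is O(notify_kin -> adjourn_session); contrapositively O(~adjourn_session -> ~notify_kin). Since O(~adjourn_session) holds, K gives O(~notify_kin).
From O(~notify_kin) and premise 13, O(~notify_kin -> tag_asset), we obtain O(tag_asset).
With premise 12, O(tag_asset -> file_transcript), the K-axiom yields O(file_transcript).
From O(file_transcript) and premise 3, O(file_transcript -> sanitize_area), we obtain O(sanitize_area).
Premises 2, 6, 7, 9, 11 do not contribute to this derivation.
So O(sanitize_area) follows.

Yes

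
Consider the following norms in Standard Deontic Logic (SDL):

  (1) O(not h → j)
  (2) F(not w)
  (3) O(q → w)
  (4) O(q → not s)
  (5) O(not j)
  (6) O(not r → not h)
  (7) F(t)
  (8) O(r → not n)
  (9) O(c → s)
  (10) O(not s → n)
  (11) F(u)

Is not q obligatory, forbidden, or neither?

From premise 5 we have O(not j).
Premise 1 is O(not h → j); contrapositively O(not j → h). Since O(not j) holds, K gives O(h).
Premise 6 is O(not r → not h); contrapositively O(h → r). Since O(h) holds, K gives O(r).
With premise 8, O(r → not n), the K-axiom yields O(not n).
The contrapositive of premise 10 (O(not s → n)) is O(not n → s), and O(not n) is already established, so O(s).
Premise 4, O(q → not s), contraposes to O(s → not q); with O(s) we get O(not q).
Premises 2, 3, 7, 9, 11 do not contribute to this derivation.
Hence not q is obligatory.

Obligatory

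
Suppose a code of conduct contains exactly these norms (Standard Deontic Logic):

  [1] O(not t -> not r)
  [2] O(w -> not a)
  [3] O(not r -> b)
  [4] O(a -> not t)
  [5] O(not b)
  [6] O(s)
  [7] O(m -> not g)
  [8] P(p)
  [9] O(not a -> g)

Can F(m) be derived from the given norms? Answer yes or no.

Premise 5 gives O(not b).
Premise 3 is O(not r -> b); contrapositively O(not b -> r). Since O(not b) holds, K gives O(r).
Premise 1, O(not t -> not r), contraposes to O(r -> t); with O(r) we get O(t).
Premise 4 is O(a -> not t); contrapositively O(t -> not a). Since O(t) holds, K gives O(not a).
With premise 9, O(not a -> g), the K-axiom yields O(g).
Premise 7, O(m -> not g), contraposes to O(g -> not m); with O(g) we get O(not m).
Premises 2, 6, 8 do not contribute to this derivation.
So O(not m) holds, i.e. F(m). The claim follows.

Yes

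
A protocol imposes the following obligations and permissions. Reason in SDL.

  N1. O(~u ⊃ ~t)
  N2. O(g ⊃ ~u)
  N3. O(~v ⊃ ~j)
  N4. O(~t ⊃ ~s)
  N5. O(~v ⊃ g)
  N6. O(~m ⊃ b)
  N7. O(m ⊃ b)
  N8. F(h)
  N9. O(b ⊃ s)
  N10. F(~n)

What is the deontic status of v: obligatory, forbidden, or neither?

By case analysis on ~m: premise 6 gives O(~m ⊃ b) and premise 7 gives O(m ⊃ b), so O(b) either way.
Applying K to premise 9 (O(b ⊃ s)) and O(b) yields O(s).
Premise 4, O(~t ⊃ ~s), contraposes to O(s ⊃ t); with O(s) we get O(t).
Premise 1 is O(~u ⊃ ~t); contrapositively O(t ⊃ u). Since O(t) holds, K gives O(u).
The contrapositive of premise 2 (O(g ⊃ ~u)) is O(u ⊃ ~g), and O(u) is already established, so O(~g).
Premise 5, O(~v ⊃ g), contraposes to O(~g ⊃ v); with O(~g) we get O(v).
Premises 3, 8, 10 do not contribute to this derivation.
Hence v is obligatory.

Obligatory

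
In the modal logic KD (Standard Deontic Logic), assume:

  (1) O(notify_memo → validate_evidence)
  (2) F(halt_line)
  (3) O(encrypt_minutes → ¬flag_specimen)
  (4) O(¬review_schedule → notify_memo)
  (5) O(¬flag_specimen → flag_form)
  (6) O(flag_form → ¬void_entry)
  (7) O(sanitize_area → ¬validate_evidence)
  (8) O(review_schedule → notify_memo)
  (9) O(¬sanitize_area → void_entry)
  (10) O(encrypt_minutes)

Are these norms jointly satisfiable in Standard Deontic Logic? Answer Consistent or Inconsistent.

Inconsistent

By case analysis on review_schedule: premise 8 gives O(review_schedule → notify_memo) and premise 4 gives O(¬review_schedule → notify_memo), so O(notify_memo) either way.
With premise 1, O(notify_memo → validate_evidence), the K-axiom yields O(validate_evidence).
Premise 7, O(sanitize_area → ¬validate_evidence), contraposes to O(validate_evidence → ¬sanitize_area); with O(validate_evidence) we get O(¬sanitize_area).
With premise 9, O(¬sanitize_area → void_entry), the K-axiom yields O(void_entry).
The contrapositive of premise 6 (O(flag_form → ¬void_entry)) is O(void_entry → ¬flag_form), and O(void_entry) is already established, so O(¬flag_form).
Premise 5, O(¬flag_specimen → flag_form), contraposes to O(¬flag_form → flag_specimen); with O(¬flag_form) we get O(flag_specimen).
Premise 3, O(encrypt_minutes → ¬flag_specimen), contraposes to O(flag_specimen → ¬encrypt_minutes); with O(flag_specimen) we get O(¬encrypt_minutes).
However, premise 10 gives O(encrypt_minutes).
We now have both O(¬encrypt_minutes) and O(encrypt_minutes) — encrypt_minutes is simultaneously obligatory and forbidden, violating the D-axiom.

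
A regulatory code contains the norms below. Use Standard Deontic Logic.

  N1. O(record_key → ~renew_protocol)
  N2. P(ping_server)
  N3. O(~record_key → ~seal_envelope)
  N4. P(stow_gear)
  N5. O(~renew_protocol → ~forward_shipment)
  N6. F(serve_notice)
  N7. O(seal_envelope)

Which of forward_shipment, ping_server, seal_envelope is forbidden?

Premise 7 states O(seal_envelope) outright.
The contrapositive of premise 3 (O(~record_key → ~seal_envelope)) is O(seal_envelope → record_key), and O(seal_envelope) is already established, so O(record_key).
From O(record_key) and premise 1, O(record_key → ~renew_protocol), we obtain O(~renew_protocol).
With premise 5, O(~renew_protocol → ~forward_shipment), the K-axiom yields O(~forward_shipment).
So O(~forward_shipment) holds, i.e. forward_shipment is forbidden. None of the other listed options is forbidden under the premises.

forward_shipment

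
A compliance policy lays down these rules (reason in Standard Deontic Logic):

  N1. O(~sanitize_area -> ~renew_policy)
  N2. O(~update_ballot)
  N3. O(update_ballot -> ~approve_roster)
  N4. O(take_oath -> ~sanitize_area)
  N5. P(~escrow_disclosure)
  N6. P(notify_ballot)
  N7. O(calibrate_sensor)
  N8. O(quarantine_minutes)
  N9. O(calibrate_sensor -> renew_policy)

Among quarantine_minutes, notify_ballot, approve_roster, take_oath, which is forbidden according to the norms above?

take_oath

Premise 7 gives O(calibrate_sensor).
From O(calibrate_sensor) and premise 9, O(calibrate_sensor -> renew_policy), we obtain O(renew_policy).
Premise 1 is O(~sanitize_area -> ~renew_policy); contrapositively O(renew_policy -> sanitize_area). Since O(renew_policy) holds, K gives O(sanitize_area).
Premise 4 is O(take_oath -> ~sanitize_area); contrapositively O(sanitize_area -> ~take_oath). Since O(sanitize_area) holds, K gives O(~take_oath).
So O(~take_oath) holds, i.e. take_oath is forbidden. None of the other listed options is forbidden under the premises.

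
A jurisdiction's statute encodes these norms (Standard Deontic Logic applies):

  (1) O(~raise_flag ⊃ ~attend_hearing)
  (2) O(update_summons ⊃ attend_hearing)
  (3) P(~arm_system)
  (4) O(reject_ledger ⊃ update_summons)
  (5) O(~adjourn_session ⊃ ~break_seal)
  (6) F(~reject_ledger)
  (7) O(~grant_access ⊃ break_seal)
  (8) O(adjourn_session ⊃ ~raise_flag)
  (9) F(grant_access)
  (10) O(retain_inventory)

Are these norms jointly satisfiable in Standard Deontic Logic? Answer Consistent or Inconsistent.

Inconsistent

Premise 6 is F(~reject_ledger), i.e. O(reject_ledger).
Premise 4 is O(reject_ledger ⊃ update_summons); since O(reject_ledger), deontic closure gives O(update_summons).
With premise 2, O(update_summons ⊃ attend_hearing), the K-axiom yields O(attend_hearing).
Premise 1 is O(~raise_flag ⊃ ~attend_hearing); contrapositively O(attend_hearing ⊃ raise_flag). Since O(attend_hearing) holds, K gives O(raise_flag).
Premise 8 is O(adjourn_session ⊃ ~raise_flag); contrapositively O(raise_flag ⊃ ~adjourn_session). Since O(raise_flag) holds, K gives O(~adjourn_session).
With premise 5, O(~adjourn_session ⊃ ~break_seal), the K-axiom yields O(~break_seal).
Premise 7, O(~grant_access ⊃ break_seal), contraposes to O(~break_seal ⊃ grant_access); with O(~break_seal) we get O(grant_access).
But premise 9, F(grant_access), means O(~grant_access).
We now have both O(grant_access) and O(~grant_access) — grant_access is simultaneously obligatory and forbidden, violating the D-axiom.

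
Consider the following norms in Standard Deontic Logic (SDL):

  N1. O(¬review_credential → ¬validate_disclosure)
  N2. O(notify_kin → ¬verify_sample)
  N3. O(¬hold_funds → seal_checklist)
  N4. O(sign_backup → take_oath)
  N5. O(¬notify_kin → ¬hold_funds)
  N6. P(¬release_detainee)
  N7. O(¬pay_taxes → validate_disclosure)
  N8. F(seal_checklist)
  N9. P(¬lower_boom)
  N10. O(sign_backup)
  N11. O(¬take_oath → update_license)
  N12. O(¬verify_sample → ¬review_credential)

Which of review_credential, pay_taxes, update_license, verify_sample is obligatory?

pay_taxes

Premise 8 is F(seal_checklist), i.e. O(¬seal_checklist).
Premise 3 is O(¬hold_funds → seal_checklist); contrapositively O(¬seal_checklist → hold_funds). Since O(¬seal_checklist) holds, K gives O(hold_funds).
Premise 5 is O(¬notify_kin → ¬hold_funds); contrapositively O(hold_funds → notify_kin). Since O(hold_funds) holds, K gives O(notify_kin).
Applying K to premise 2 (O(notify_kin → ¬verify_sample)) and O(notify_kin) yields O(¬verify_sample).
Applying K to premise 12 (O(¬verify_sample → ¬review_credential)) and O(¬verify_sample) yields O(¬review_credential).
Applying K to premise 1 (O(¬review_credential → ¬validate_disclosure)) and O(¬review_credential) yields O(¬validate_disclosure).
Premise 7 is O(¬pay_taxes → validate_disclosure); contrapositively O(¬validate_disclosure → pay_taxes). Since O(¬validate_disclosure) holds, K gives O(pay_taxes).
So O(pay_taxes) holds — pay_taxes is obligatory. None of the other listed options is made obligatory by any chain of premises.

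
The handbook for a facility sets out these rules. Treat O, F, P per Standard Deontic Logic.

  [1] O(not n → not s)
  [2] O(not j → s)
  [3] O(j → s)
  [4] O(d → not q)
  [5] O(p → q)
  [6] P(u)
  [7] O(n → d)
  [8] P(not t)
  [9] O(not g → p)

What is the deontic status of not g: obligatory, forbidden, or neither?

Premises 2 and 3 are O(not j → s) and O(j → s); every ideal world satisfies not j or j, so in either case s holds — hence O(s).
The contrapositive of premise 1 (O(not n → not s)) is O(s → n), and O(s) is already established, so O(n).
From O(n) and premise 7, O(n → d), we obtain O(d).
Premise 4 is O(d → not q); since O(d), deontic closure gives O(not q).
The contrapositive of premise 5 (O(p → q)) is O(not q → not p), and O(not q) is already established, so O(not p).
Premise 9, O(not g → p), contraposes to O(not p → g); with O(not p) we get O(g).
Premises 6, 8 do not contribute to this derivation.
Thus O(g), which is F(not g): not g is forbidden.

Forbidden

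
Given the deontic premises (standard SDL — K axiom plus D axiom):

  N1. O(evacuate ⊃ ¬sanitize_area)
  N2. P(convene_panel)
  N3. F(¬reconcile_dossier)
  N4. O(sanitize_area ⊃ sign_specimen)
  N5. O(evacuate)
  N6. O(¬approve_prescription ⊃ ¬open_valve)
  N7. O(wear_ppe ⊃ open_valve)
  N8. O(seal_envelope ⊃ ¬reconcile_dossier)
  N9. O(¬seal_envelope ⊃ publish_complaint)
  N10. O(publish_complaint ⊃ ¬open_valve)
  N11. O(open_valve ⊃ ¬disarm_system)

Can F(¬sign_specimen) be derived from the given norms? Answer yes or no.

Premise 4 is O(sanitize_area ⊃ sign_specimen), but O(sanitize_area) is not derivable from the premises, so it does not yield O(sign_specimen).
No other premise forces O(sign_specimen). An ideal world satisfying every premise can still have ¬sign_specimen true, so F(¬sign_specimen) is not derivable.

No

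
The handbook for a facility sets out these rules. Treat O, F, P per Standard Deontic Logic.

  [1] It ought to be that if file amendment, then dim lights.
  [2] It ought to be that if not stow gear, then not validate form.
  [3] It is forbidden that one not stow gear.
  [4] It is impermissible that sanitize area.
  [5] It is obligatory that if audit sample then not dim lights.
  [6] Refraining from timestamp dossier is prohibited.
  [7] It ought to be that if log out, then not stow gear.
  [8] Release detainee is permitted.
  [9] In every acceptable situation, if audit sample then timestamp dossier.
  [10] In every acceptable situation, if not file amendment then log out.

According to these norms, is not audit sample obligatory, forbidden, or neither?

Obligatory

F(¬stow_gear) at premise 3 means O(stow_gear).
Premise 7, O(log_out → ¬stow_gear), contraposes to O(stow_gear → ¬log_out); with O(stow_gear) we get O(¬log_out).
The contrapositive of premise 10 (O(¬file_amendment → log_out)) is O(¬log_out → file_amendment), and O(¬log_out) is already established, so O(file_amendment).
With premise 1, O(file_amendment → dim_lights), the K-axiom yields O(dim_lights).
Premise 5, O(audit_sample → ¬dim_lights), contraposes to O(dim_lights → ¬audit_sample); with O(dim_lights) we get O(¬audit_sample).
Premises 2, 4, 6, 8, 9 do not contribute to this derivation.
Hence ¬audit_sample is obligatory.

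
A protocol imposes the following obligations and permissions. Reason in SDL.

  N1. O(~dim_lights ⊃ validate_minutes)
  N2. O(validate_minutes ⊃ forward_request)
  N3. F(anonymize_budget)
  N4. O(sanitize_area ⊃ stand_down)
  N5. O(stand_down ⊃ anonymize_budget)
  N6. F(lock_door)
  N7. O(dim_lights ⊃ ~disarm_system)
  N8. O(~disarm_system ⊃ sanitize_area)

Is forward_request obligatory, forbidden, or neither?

F(anonymize_budget) at premise 3 means O(~anonymize_budget).
The contrapositive of premise 5 (O(stand_down ⊃ anonymize_budget)) is O(~anonymize_budget ⊃ ~stand_down), and O(~anonymize_budget) is already established, so O(~stand_down).
Premise 4 is O(sanitize_area ⊃ stand_down); contrapositively O(~stand_down ⊃ ~sanitize_area). Since O(~stand_down) holds, K gives O(~sanitize_area).
The contrapositive of premise 8 (O(~disarm_system ⊃ sanitize_area)) is O(~sanitize_area ⊃ disarm_system), and O(~sanitize_area) is already established, so O(disarm_system).
The contrapositive of premise 7 (O(dim_lights ⊃ ~disarm_system)) is O(disarm_system ⊃ ~dim_lights), and O(disarm_system) is already established, so O(~dim_lights).
Applying K to premise 1 (O(~dim_lights ⊃ validate_minutes)) and O(~dim_lights) yields O(validate_minutes).
Premise 2 is O(validate_minutes ⊃ forward_request); since O(validate_minutes), deontic closure gives O(forward_request).
Premise 6 does not contribute to this derivation.
Hence forward_request is obligatory.

Obligatory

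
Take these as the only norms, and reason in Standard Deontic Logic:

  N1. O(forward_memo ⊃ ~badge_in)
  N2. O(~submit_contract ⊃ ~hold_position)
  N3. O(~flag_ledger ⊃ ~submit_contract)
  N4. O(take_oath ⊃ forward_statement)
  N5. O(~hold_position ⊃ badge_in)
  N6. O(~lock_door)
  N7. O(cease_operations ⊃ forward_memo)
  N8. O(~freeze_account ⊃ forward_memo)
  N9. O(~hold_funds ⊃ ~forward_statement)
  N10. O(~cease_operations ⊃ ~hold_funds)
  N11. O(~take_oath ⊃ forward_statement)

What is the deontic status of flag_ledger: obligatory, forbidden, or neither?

Obligatory

Premises 11 and 4 cover both cases: O(~take_oath ⊃ forward_statement) and O(take_oath ⊃ forward_statement). Since ~take_oath ∨ take_oath is a tautology, O(forward_statement) follows.
The contrapositive of premise 9 (O(~hold_funds ⊃ ~forward_statement)) is O(forward_statement ⊃ hold_funds), and O(forward_statement) is already established, so O(hold_funds).
Premise 10 is O(~cease_operations ⊃ ~hold_funds); contrapositively O(hold_funds ⊃ cease_operations). Since O(hold_funds) holds, K gives O(cease_operations).
From O(cease_operations) and premise 7, O(cease_operations ⊃ forward_memo), we obtain O(forward_memo).
Applying K to premise 1 (O(forward_memo ⊃ ~badge_in)) and O(forward_memo) yields O(~badge_in).
Premise 5, O(~hold_position ⊃ badge_in), contraposes to O(~badge_in ⊃ hold_position); with O(~badge_in) we get O(hold_position).
The contrapositive of premise 2 (O(~submit_contract ⊃ ~hold_position)) is O(hold_position ⊃ submit_contract), and O(hold_position) is already established, so O(submit_contract).
The contrapositive of premise 3 (O(~flag_ledger ⊃ ~submit_contract)) is O(submit_contract ⊃ flag_ledger), and O(submit_contract) is already established, so O(flag_ledger).
Premises 6, 8 do not contribute to this derivation.
Hence flag_ledger is obligatory.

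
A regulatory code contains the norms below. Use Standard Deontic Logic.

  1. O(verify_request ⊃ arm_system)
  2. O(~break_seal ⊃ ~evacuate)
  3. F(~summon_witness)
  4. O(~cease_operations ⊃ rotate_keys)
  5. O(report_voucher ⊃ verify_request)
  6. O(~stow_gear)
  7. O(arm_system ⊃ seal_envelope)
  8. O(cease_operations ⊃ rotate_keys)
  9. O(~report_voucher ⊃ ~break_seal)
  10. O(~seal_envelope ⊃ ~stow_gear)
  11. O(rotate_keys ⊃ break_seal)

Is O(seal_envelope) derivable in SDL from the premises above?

By case analysis on cease_operations: premise 8 gives O(cease_operations ⊃ rotate_keys) and premise 4 gives O(~cease_operations ⊃ rotate_keys), so O(rotate_keys) either way.
From O(rotate_keys) and premise 11, O(rotate_keys ⊃ break_seal), we obtain O(break_seal).
The contrapositive of premise 9 (O(~report_voucher ⊃ ~break_seal)) is O(break_seal ⊃ report_voucher), and O(break_seal) is already established, so O(report_voucher).
Premise 5 is O(report_voucher ⊃ verify_request); since O(report_voucher), deontic closure gives O(verify_request).
Applying K to premise 1 (O(verify_request ⊃ arm_system)) and O(verify_request) yields O(arm_system).
Applying K to premise 7 (O(arm_system ⊃ seal_envelope)) and O(arm_system) yields O(seal_envelope).
Premises 2, 3, 6, 10 do not contribute to this derivation.
So O(seal_envelope) follows.

Yes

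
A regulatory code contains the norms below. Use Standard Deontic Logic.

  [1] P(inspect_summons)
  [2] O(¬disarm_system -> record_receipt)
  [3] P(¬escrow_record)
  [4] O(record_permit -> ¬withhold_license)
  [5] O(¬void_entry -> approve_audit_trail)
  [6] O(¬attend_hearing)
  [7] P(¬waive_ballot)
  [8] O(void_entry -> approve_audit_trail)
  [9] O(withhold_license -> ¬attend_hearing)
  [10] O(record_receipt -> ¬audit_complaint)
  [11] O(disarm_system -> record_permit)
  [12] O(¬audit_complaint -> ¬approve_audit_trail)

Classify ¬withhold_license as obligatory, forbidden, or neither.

By case analysis on void_entry: premise 8 gives O(void_entry -> approve_audit_trail) and premise 5 gives O(¬void_entry -> approve_audit_trail), so O(approve_audit_trail) either way.
The contrapositive of premise 12 (O(¬audit_complaint -> ¬approve_audit_trail)) is O(approve_audit_trail -> audit_complaint), and O(approve_audit_trail) is already established, so O(audit_complaint).
Premise 10 is O(record_receipt -> ¬audit_complaint); contrapositively O(audit_complaint -> ¬record_receipt). Since O(audit_complaint) holds, K gives O(¬record_receipt).
Premise 2 is O(¬disarm_system -> record_receipt); contrapositively O(¬record_receipt -> disarm_system). Since O(¬record_receipt) holds, K gives O(disarm_system).
Premise 11 is O(disarm_system -> record_permit); since O(disarm_system), deontic closure gives O(record_permit).
With premise 4, O(record_permit -> ¬withhold_license), the K-axiom yields O(¬withhold_license).
Premises 1, 3, 6, 7, 9 do not contribute to this derivation.
Hence ¬withhold_license is obligatory.

Obligatory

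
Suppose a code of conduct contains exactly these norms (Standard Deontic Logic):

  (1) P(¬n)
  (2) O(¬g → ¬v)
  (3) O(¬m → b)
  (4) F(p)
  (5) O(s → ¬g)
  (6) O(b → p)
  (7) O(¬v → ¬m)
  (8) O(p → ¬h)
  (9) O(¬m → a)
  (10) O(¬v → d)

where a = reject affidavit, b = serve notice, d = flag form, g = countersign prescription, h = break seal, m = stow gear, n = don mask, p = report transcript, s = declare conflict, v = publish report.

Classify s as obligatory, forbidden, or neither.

Forbidden

Premise 4, F(p), is equivalent to O(¬p).
Premise 6 is O(b → p); contrapositively O(¬p → ¬b). Since O(¬p) holds, K gives O(¬b).
The contrapositive of premise 3 (O(¬m → b)) is O(¬b → m), and O(¬b) is already established, so O(m).
Premise 7, O(¬v → ¬m), contraposes to O(m → v); with O(m) we get O(v).
The contrapositive of premise 2 (O(¬g → ¬v)) is O(v → g), and O(v) is already established, so O(g).
Premise 5, O(s → ¬g), contraposes to O(g → ¬s); with O(g) we get O(¬s).
Premises 1, 8, 9, 10 do not contribute to this derivation.
Thus O(¬s), which is F(s): s is forbidden.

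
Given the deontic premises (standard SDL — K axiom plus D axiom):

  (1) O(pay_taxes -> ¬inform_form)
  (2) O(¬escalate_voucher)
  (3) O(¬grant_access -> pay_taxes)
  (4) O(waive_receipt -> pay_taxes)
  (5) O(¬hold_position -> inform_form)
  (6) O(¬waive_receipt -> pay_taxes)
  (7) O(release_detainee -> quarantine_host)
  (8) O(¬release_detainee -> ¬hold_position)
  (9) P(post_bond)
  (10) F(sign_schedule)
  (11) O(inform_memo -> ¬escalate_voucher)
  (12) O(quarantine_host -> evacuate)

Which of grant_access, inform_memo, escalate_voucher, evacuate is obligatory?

By case analysis on ¬waive_receipt: premise 6 gives O(¬waive_receipt -> pay_taxes) and premise 4 gives O(waive_receipt -> pay_taxes), so O(pay_taxes) either way.
Premise 1 is O(pay_taxes -> ¬inform_form); since O(pay_taxes), deontic closure gives O(¬inform_form).
Premise 5, O(¬hold_position -> inform_form), contraposes to O(¬inform_form -> hold_position); with O(¬inform_form) we get O(hold_position).
Premise 8, O(¬release_detainee -> ¬hold_position), contraposes to O(hold_position -> release_detainee); with O(hold_position) we get O(release_detainee).
From O(release_detainee) and premise 7, O(release_detainee -> quarantine_host), we obtain O(quarantine_host).
Applying K to premise 12 (O(quarantine_host -> evacuate)) and O(quarantine_host) yields O(evacuate).
So O(evacuate) holds — evacuate is obligatory. None of the other listed options is made obligatory by any chain of premises.

evacuate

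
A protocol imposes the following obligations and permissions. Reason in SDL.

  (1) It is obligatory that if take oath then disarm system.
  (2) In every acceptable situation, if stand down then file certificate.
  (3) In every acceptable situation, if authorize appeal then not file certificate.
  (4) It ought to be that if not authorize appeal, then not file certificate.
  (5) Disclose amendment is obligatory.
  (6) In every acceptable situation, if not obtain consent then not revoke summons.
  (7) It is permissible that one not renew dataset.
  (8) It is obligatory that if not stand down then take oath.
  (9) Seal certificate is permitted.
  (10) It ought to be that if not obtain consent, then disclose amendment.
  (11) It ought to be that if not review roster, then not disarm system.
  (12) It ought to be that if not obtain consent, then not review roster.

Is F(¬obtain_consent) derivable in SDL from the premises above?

By case analysis on ¬authorize_appeal: premise 4 gives O(¬authorize_appeal → ¬file_certificate) and premise 3 gives O(authorize_appeal → ¬file_certificate), so O(¬file_certificate) either way.
The contrapositive of premise 2 (O(stand_down → file_certificate)) is O(¬file_certificate → ¬stand_down), and O(¬file_certificate) is already established, so O(¬stand_down).
With premise 8, O(¬stand_down → take_oath), the K-axiom yields O(take_oath).
Applying K to premise 1 (O(take_oath → disarm_system)) and O(take_oath) yields O(disarm_system).
Premise 11 is O(¬review_roster → ¬disarm_system); contrapositively O(disarm_system → review_roster). Since O(disarm_system) holds, K gives O(review_roster).
Premise 12 is O(¬obtain_consent → ¬review_roster); contrapositively O(review_roster → obtain_consent). Since O(review_roster) holds, K gives O(obtain_consent).
Premises 5, 6, 7, 9, 10 do not contribute to this derivation.
So O(obtain_consent) holds, i.e. F(¬obtain_consent). The claim follows.

Yes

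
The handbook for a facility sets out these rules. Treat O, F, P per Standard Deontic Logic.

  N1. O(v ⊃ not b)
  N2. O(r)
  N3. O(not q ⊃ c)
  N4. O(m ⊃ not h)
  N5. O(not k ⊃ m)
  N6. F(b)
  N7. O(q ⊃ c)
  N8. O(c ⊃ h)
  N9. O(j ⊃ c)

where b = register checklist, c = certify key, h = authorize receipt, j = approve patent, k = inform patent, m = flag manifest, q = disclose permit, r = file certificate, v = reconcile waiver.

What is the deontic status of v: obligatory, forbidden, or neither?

Premise 1 is O(v ⊃ not b); even if O(not b) held, inferring O(v) would be affirming the consequent — invalid.
No premise or chain of K-axiom applications forces O(v), and none forces O(not v). So v is neither obligatory nor forbidden under these norms.

Neither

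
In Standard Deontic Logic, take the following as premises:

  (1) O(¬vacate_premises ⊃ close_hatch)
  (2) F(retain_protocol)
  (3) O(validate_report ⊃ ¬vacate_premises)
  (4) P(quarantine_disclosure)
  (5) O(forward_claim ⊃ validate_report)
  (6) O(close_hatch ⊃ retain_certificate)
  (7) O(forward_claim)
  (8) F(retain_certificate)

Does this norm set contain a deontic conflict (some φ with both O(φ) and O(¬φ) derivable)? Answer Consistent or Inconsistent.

Premise 8 is F(retain_certificate), i.e. O(¬retain_certificate).
Premise 6, O(close_hatch ⊃ retain_certificate), contraposes to O(¬retain_certificate ⊃ ¬close_hatch); with O(¬retain_certificate) we get O(¬close_hatch).
Premise 1, O(¬vacate_premises ⊃ close_hatch), contraposes to O(¬close_hatch ⊃ vacate_premises); with O(¬close_hatch) we get O(vacate_premises).
The contrapositive of premise 3 (O(validate_report ⊃ ¬vacate_premises)) is O(vacate_premises ⊃ ¬validate_report), and O(vacate_premises) is already established, so O(¬validate_report).
Premise 5, O(forward_claim ⊃ validate_report), contraposes to O(¬validate_report ⊃ ¬forward_claim); with O(¬validate_report) we get O(¬forward_claim).
But premise 7 directly asserts O(forward_claim).
We now have both O(¬forward_claim) and O(forward_claim) — forward_claim is simultaneously obligatory and forbidden, violating the D-axiom.

Inconsistent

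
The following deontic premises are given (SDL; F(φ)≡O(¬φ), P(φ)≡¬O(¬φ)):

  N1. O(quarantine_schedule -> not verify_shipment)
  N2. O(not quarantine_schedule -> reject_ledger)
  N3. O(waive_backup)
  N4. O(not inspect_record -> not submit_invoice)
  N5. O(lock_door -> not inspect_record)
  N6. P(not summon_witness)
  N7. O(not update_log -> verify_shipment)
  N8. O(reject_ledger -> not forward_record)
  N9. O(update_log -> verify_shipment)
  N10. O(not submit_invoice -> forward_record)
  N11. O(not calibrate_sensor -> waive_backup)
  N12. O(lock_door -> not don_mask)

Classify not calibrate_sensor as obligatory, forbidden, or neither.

Premise 11 is O(not calibrate_sensor -> waive_backup); even if O(waive_backup) held, inferring O(not calibrate_sensor) would be affirming the consequent — invalid.
No premise or chain of K-axiom applications forces O(not calibrate_sensor), and none forces O(calibrate_sensor). So not calibrate_sensor is neither obligatory nor forbidden under these norms.

Neither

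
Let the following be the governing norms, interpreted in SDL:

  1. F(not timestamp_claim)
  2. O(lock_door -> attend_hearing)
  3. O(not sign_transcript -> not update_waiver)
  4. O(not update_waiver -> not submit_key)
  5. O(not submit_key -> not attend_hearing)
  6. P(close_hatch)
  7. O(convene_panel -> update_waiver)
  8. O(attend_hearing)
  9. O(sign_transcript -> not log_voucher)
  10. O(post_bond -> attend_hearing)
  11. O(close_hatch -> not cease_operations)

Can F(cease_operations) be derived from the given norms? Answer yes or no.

Premise 11 is O(close_hatch -> not cease_operations), but O(close_hatch) is not derivable from the premises (the permission P(close_hatch) asserts only not O(not close_hatch), not O(close_hatch)), so it does not yield O(not cease_operations).
No other premise forces O(not cease_operations). An ideal world satisfying every premise can still have cease_operations true, so F(cease_operations) is not derivable.

No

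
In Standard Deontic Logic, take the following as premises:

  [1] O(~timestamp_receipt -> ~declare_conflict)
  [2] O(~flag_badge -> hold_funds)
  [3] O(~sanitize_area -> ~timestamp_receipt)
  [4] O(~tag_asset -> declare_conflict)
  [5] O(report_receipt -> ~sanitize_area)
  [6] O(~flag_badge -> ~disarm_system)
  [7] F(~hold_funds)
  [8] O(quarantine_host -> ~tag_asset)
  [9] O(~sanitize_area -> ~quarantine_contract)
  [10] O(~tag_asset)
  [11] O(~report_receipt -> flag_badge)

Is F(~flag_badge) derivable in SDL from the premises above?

Premise 10 gives O(~tag_asset).
From O(~tag_asset) and premise 4, O(~tag_asset -> declare_conflict), we obtain O(declare_conflict).
Premise 1, O(~timestamp_receipt -> ~declare_conflict), contraposes to O(declare_conflict -> timestamp_receipt); with O(declare_conflict) we get O(timestamp_receipt).
Premise 3, O(~sanitize_area -> ~timestamp_receipt), contraposes to O(timestamp_receipt -> sanitize_area); with O(timestamp_receipt) we get O(sanitize_area).
Premise 5, O(report_receipt -> ~sanitize_area), contraposes to O(sanitize_area -> ~report_receipt); with O(sanitize_area) we get O(~report_receipt).
With premise 11, O(~report_receipt -> flag_badge), the K-axiom yields O(flag_badge).
Premises 2, 6, 7, 8, 9 do not contribute to this derivation.
So O(flag_badge) holds, i.e. F(~flag_badge). The claim follows.

Yes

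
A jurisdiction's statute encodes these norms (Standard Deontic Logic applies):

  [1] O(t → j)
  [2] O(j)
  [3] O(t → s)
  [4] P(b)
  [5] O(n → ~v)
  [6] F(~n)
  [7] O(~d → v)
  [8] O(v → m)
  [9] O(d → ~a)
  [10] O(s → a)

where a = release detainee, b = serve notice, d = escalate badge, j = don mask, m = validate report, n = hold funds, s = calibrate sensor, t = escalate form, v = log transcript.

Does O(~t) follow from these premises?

Premise 6 is F(~n), i.e. O(n).
Applying K to premise 5 (O(n → ~v)) and O(n) yields O(~v).
Premise 7 is O(~d → v); contrapositively O(~v → d). Since O(~v) holds, K gives O(d).
From O(d) and premise 9, O(d → ~a), we obtain O(~a).
Premise 10 is O(s → a); contrapositively O(~a → ~s). Since O(~a) holds, K gives O(~s).
The contrapositive of premise 3 (O(t → s)) is O(~s → ~t), and O(~s) is already established, so O(~t).
Premises 1, 2, 4, 8 do not contribute to this derivation.
So O(~t) follows.

Yes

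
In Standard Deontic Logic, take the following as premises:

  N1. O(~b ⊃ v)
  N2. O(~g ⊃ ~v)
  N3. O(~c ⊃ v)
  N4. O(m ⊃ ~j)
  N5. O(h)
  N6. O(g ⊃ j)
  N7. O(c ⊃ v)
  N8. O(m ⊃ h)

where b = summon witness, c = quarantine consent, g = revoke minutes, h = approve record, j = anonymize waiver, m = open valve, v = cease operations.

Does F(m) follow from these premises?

Premises 7 and 3 are O(c ⊃ v) and O(~c ⊃ v); every ideal world satisfies c or ~c, so in either case v holds — hence O(v).
The contrapositive of premise 2 (O(~g ⊃ ~v)) is O(v ⊃ g), and O(v) is already established, so O(g).
Applying K to premise 6 (O(g ⊃ j)) and O(g) yields O(j).
The contrapositive of premise 4 (O(m ⊃ ~j)) is O(j ⊃ ~m), and O(j) is already established, so O(~m).
Premises 1, 5, 8 do not contribute to this derivation.
So O(~m) holds, i.e. F(m). The claim follows.

Yes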